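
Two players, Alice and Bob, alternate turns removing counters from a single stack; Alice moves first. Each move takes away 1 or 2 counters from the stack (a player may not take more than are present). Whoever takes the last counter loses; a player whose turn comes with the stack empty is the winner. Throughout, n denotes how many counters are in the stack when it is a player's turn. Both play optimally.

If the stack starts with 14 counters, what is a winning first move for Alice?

Use the standard recursion: the mover wins at a terminal position; elsewhere, the mover wins exactly when some move hands the opponent an L position.
n=0: no move; the opponent has just taken the last counter and therefore loses → W
n=1: only reaches 0(W), which is W → L
n=2: reaches L-position 1 → W
n=3: reaches L-position 1 → W
n=4: only reaches 3(W), 2(W), all W → L
n=5: reaches L-position 4 → W
n=6: reaches L-position 4 → W
n=7: only reaches 6(W), 5(W), all W → L
n=8: reaches L-position 7 → W
n=9: reaches L-position 7 → W
n=10: only reaches 9(W), 8(W), all W → L
n=11: reaches L-position 10 → W
n=12: reaches L-position 10 → W
n=13: only reaches 12(W), 11(W), all W → L
n=14: reaches L-position 13 → W
From 14, the L positions reachable in one move are: 13.

Remove 1, leaving 13.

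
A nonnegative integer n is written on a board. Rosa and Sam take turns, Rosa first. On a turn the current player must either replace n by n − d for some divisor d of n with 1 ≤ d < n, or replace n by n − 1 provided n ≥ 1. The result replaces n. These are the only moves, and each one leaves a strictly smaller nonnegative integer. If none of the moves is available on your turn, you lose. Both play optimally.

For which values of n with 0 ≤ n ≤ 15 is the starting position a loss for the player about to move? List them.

Positions with no move are L. A position that does have a move is losing for the player to move precisely when every available move leads to a winning position for the opponent. Fill in the labels:
n=0: no move → L
n=1: →0(L), so W
n=2: →1(W) only, which is W, so L
n=3: →2(L), so W
n=4: →2(L), so W
n=5: →4(W) only, which is W, so L
n=6: →5(L), so W
n=7: →6(W) only, which is W, so L
n=8: →7(L), so W
n=9: →6(W), 8(W) — all W, so L
n=10: →5(L), so W
n=11: →10(W) only, which is W, so L
n=12: →9(L), so W
n=13: →12(W) only, which is W, so L
n=14: →7(L), so W
n=15: →10(W), 12(W), 14(W) — all W, so L
The losing starting values of n are exactly the entries labelled L in this table (8 of them).

0, 2, 5, 7, 9, 11, 13, 15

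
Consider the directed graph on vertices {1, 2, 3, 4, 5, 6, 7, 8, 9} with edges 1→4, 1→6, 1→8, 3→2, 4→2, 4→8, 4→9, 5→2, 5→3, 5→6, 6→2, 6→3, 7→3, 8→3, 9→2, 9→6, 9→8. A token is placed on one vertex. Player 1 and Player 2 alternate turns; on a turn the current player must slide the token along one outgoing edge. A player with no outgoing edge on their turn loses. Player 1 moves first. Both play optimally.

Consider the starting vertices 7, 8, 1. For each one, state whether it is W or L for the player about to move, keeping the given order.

7: L, 8: L, 1: W

Classify positions by backward induction: terminal positions (no move available) are L. From any other position, the mover wins iff some move reaches an L.
Every edge goes from a vertex to one that appears earlier in the order 2, 3, 6, 5, 8, 9, 4, 7, 1, so processing vertices in that order labels each vertex after all of its successors.
2: no outgoing edge → L
3: reaches L-position 2 → W
6: reaches L-position 2 → W
5: reaches L-position 2 → W
8: only reaches 3(W), which is W → L
9: reaches L-position 8 → W
4: reaches L-position 8 → W
7: only reaches 3(W), which is W → L
1: reaches L-position 8 → W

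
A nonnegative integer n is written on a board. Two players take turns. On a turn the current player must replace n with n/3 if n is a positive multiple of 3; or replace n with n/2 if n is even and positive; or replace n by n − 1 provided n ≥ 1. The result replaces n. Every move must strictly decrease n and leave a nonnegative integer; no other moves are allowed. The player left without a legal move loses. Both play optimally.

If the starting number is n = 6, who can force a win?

Classify positions by backward induction: terminal positions (no move available) are L. From any other position, the mover wins iff some move reaches an L.
n=0: no move → L
n=1: W (go to 0, an L position)
n=2: L (sole option 1(W) is W)
n=3: W (go to 2, an L position)
n=4: W (go to 2, an L position)
n=5: L (sole option 4(W) is W)
n=6: W (go to 2, an L position)
The starting position 6 is W: the player to move should move to 2, handing over an L position.

The first player wins.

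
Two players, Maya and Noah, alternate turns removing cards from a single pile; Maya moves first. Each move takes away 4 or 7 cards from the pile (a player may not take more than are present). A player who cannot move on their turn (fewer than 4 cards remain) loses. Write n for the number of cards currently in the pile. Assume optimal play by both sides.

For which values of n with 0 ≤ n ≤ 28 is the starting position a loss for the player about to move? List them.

0, 1, 2, 3, 11, 12, 13, 14, 22, 23, 24, 25

Use the standard recursion: the mover loses at a terminal position; elsewhere, the mover wins exactly when some move hands the opponent an L position.
n=0: no move → L
n=1: no move → L
n=2: no move → L
n=3: no move → L
n=4: reaches L-position 0 → W
n=5: reaches L-position 1 → W
n=6: reaches L-position 2 → W
n=7: reaches L-position 3 → W
n=8: reaches L-position 1 → W
n=9: reaches L-position 2 → W
n=10: reaches L-position 3 → W
n=11: only reaches 7(W), 4(W), all W → L
n=12: only reaches 8(W), 5(W), all W → L
n=13: only reaches 9(W), 6(W), all W → L
n=14: only reaches 10(W), 7(W), all W → L
n=15: reaches L-position 11 → W
n=16: reaches L-position 12 → W
n=17: reaches L-position 13 → W
n=18: reaches L-position 14 → W
n=19: reaches L-position 12 → W
n=20: reaches L-position 13 → W
n=21: reaches L-position 14 → W
n=22: only reaches 18(W), 15(W), all W → L
n=23: only reaches 19(W), 16(W), all W → L
n=24: only reaches 20(W), 17(W), all W → L
n=25: only reaches 21(W), 18(W), all W → L
n=26: reaches L-position 22 → W
n=27: reaches L-position 23 → W
n=28: reaches L-position 24 → W
The losing starting values of n are exactly the entries labelled L in this table (12 of them).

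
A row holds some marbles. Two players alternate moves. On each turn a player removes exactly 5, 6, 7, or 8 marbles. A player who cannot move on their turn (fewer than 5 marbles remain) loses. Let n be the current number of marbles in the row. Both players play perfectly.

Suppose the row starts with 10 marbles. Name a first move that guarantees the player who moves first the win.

Remove 6, leaving 4.

Build the W/L table. Terminal = L. A non-terminal position is W if it has a move to some L; otherwise it is L.
n=0: no move → L
n=1: no move → L
n=2: no move → L
n=3: no move → L
n=4: no move → L
n=5: reaches L-position 0 → W
n=6: reaches L-position 1 → W
n=7: reaches L-position 2 → W
n=8: reaches L-position 3 → W
n=9: reaches L-position 4 → W
n=10: reaches L-position 4 → W
From 10, the L positions reachable in one move are: 4, 3, 2. Any move reaching one of these is winning.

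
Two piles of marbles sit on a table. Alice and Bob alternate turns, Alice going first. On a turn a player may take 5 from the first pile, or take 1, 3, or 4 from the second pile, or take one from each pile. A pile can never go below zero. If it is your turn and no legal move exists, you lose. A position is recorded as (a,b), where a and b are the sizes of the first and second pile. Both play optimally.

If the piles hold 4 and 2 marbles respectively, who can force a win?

Bob wins.

Build the W/L table. Terminal = L. A non-terminal position is W if it has a move to some L; otherwise it is L.
No move ever increases a pile, so every position that can arise here has a ≤ 4 and b ≤ 2; it is enough to label the cells with 0 ≤ a ≤ 4 and 0 ≤ b ≤ 2.
Every move lowers a or b (never raises either), so fill the grid row by row in increasing a, and left to right within a row: each cell's successors are then already labelled.
      b=0  b=1  b=2
a=0:    L    W    L
a=1:    L    W    L
a=2:    L    W    L
a=3:    L    W    L
a=4:    L    W    L
Cells with no legal move (terminal, hence L): (0,0), (1,0), (2,0), (3,0), (4,0).
The remaining L cells, each justified by listing all of its moves:
(0,2): only reaches (0,1)(W), which is W → L
(1,2): only reaches (1,1)(W), (0,1)(W), all W → L
(2,2): only reaches (2,1)(W), (1,1)(W), all W → L
(3,2): only reaches (3,1)(W), (2,1)(W), all W → L
(4,2): only reaches (4,1)(W), (3,1)(W), all W → L
Every other cell has at least one move into one of the L cells above, so it is W.
The starting position (4,2) is L: whatever Alice does, the opponent receives a W position.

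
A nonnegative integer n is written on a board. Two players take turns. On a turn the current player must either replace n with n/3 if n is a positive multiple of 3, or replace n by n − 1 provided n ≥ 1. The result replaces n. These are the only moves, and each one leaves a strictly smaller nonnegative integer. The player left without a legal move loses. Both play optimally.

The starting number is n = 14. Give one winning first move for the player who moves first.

Move to 13.

Work bottom-up. With no move the player to move loses. Otherwise the position is W if at least one move leads to an L position for the opponent, and L if every move leads to a W.
n=0: no move → L
n=1: can move to 0, which is L ⇒ W
n=2: the only move is to 1(W), a W ⇒ L
n=3: can move to 2, which is L ⇒ W
n=4: the only move is to 3(W), a W ⇒ L
n=5: can move to 4, which is L ⇒ W
n=6: can move to 2, which is L ⇒ W
n=7: the only move is to 6(W), a W ⇒ L
n=8: can move to 7, which is L ⇒ W
n=9: moves to 3(W), 8(W); every one is W ⇒ L
n=10: can move to 9, which is L ⇒ W
n=11: the only move is to 10(W), a W ⇒ L
n=12: can move to 4, which is L ⇒ W
n=13: the only move is to 12(W), a W ⇒ L
n=14: can move to 13, which is L ⇒ W
From 14, the L positions reachable in one move are: 13.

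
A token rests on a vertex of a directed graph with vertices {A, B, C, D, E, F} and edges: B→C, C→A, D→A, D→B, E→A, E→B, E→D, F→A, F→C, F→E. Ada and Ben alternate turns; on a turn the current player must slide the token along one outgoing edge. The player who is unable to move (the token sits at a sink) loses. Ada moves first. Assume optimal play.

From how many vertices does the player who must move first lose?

Positions with no move are L. A position that does have a move is losing for the player to move precisely when every available move leads to a winning position for the opponent. Fill in the labels:
Every edge goes from a vertex to one that appears earlier in the order A, C, B, D, E, F, so processing vertices in that order labels each vertex after all of its successors.
A: no outgoing edge → L
C: W (go to A, an L position)
B: L (sole option C(W) is W)
D: W (go to B, an L position)
E: W (go to B, an L position)
F: W (go to A, an L position)
The L vertices are A, B; that is 2 in all.

2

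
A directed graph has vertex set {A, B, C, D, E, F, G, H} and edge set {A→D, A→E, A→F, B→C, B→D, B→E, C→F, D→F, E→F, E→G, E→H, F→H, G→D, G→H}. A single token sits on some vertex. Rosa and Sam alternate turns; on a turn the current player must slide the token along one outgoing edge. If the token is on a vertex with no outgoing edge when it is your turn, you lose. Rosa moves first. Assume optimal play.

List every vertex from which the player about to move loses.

Classify positions by backward induction: terminal positions (no move available) are L. From any other position, the mover wins iff some move reaches an L.
Every edge goes from a vertex to one that appears earlier in the order H, F, D, G, C, E, A, B, so processing vertices in that order labels each vertex after all of its successors.
H: no outgoing edge → L
F: W (go to H, an L position)
D: L (sole option F(W) is W)
G: W (go to D, an L position)
C: L (sole option F(W) is W)
E: W (go to H, an L position)
A: W (go to D, an L position)
B: W (go to C, an L position)
The losing starting vertices are exactly the entries labelled L in this table (3 of them).

C, D, H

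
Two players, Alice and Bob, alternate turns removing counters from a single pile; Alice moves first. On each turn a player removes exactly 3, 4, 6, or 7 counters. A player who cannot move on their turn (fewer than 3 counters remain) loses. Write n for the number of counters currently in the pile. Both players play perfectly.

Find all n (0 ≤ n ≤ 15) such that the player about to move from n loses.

Classify positions by backward induction: terminal positions (no move available) are L. From any other position, the mover wins iff some move reaches an L.
n=0: no move → L
n=1: no move → L
n=2: no move → L
n=3: can move to 0, which is L ⇒ W
n=4: can move to 1, which is L ⇒ W
n=5: can move to 2, which is L ⇒ W
n=6: can move to 2, which is L ⇒ W
n=7: can move to 1, which is L ⇒ W
n=8: can move to 2, which is L ⇒ W
n=9: can move to 2, which is L ⇒ W
n=10: moves to 7(W), 6(W), 4(W), 3(W); every one is W ⇒ L
n=11: moves to 8(W), 7(W), 5(W), 4(W); every one is W ⇒ L
n=12: moves to 9(W), 8(W), 6(W), 5(W); every one is W ⇒ L
n=13: can move to 10, which is L ⇒ W
n=14: can move to 11, which is L ⇒ W
n=15: can move to 12, which is L ⇒ W
The losing starting values of n are exactly the entries labelled L in this table (6 of them).

0, 1, 2, 10, 11, 12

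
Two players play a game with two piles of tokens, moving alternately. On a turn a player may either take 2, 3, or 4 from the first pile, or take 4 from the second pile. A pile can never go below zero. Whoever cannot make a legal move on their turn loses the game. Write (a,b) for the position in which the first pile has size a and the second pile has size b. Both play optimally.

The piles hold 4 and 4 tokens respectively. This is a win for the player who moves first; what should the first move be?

Build the W/L table. Terminal = L. A non-terminal position is W if it has a move to some L; otherwise it is L.
No move ever increases a pile, so every position that can arise here has a ≤ 4 and b ≤ 4; it is enough to label the cells with 0 ≤ a ≤ 4 and 0 ≤ b ≤ 4.
Every move lowers a or b (never raises either), so fill the grid row by row in increasing a, and left to right within a row: each cell's successors are then already labelled.
      b=0  b=1  b=2  b=3  b=4
a=0:    L    L    L    L    W
a=1:    L    L    L    L    W
a=2:    W    W    W    W    L
a=3:    W    W    W    W    L
a=4:    W    W    W    W    W
Cells with no legal move (terminal, hence L): (0,0), (0,1), (0,2), (0,3), (1,0), (1,1), (1,2), (1,3).
The remaining L cells, each justified by listing all of its moves:
(2,4): only reaches (0,4)(W), (2,0)(W), all W → L
(3,4): only reaches (1,4)(W), (0,4)(W), (3,0)(W), all W → L
Every other cell has at least one move into one of the L cells above, so it is W.
From (4,4), the L positions reachable in one move are: (2,4).

Move to (2,4).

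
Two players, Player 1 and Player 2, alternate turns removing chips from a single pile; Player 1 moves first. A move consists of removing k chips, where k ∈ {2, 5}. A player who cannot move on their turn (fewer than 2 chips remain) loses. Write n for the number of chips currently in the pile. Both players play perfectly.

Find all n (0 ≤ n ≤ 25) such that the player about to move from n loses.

0, 1, 4, 7, 8, 11, 14, 15, 18, 21, 22, 25

Work bottom-up. With no move the player to move loses. Otherwise the position is W if at least one move leads to an L position for the opponent, and L if every move leads to a W.
n=0: no move → L
n=1: no move → L
n=2: W (go to 0, an L position)
n=3: W (go to 1, an L position)
n=4: L (sole option 2(W) is W)
n=5: W (go to 0, an L position)
n=6: W (go to 4, an L position)
n=7: L (options 5(W), 2(W) are all W)
n=8: L (options 6(W), 3(W) are all W)
n=9: W (go to 7, an L position)
n=10: W (go to 8, an L position)
n=11: L (options 9(W), 6(W) are all W)
n=12: W (go to 7, an L position)
n=13: W (go to 11, an L position)
n=14: L (options 12(W), 9(W) are all W)
n=15: L (options 13(W), 10(W) are all W)
n=16: W (go to 14, an L position)
n=17: W (go to 15, an L position)
n=18: L (options 16(W), 13(W) are all W)
n=19: W (go to 14, an L position)
n=20: W (go to 18, an L position)
n=21: L (options 19(W), 16(W) are all W)
n=22: L (options 20(W), 17(W) are all W)
n=23: W (go to 21, an L position)
n=24: W (go to 22, an L position)
n=25: L (options 23(W), 20(W) are all W)
The losing starting values of n are exactly the entries labelled L in this table (12 of them).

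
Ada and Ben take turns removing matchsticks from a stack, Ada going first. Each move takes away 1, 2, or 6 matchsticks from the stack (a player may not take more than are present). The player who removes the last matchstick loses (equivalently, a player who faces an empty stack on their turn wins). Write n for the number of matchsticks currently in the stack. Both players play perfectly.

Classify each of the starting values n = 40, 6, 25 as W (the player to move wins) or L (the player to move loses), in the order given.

40: W, 6: W, 25: L

Positions with no move are W. A position that does have a move is losing for the player to move precisely when every available move leads to a winning position for the opponent. Fill in the labels:
n=0: no move; the opponent has just taken the last matchstick and therefore loses → W
n=1: only reaches 0(W), which is W → L
n=2: reaches L-position 1 → W
n=3: reaches L-position 1 → W
n=4: only reaches 3(W), 2(W), all W → L
n=5: reaches L-position 4 → W
n=6: reaches L-position 4 → W
n=7: reaches L-position 1 → W
n=8: only reaches 7(W), 6(W), 2(W), all W → L
n=9: reaches L-position 8 → W
n=10: reaches L-position 8 → W
n=11: only reaches 10(W), 9(W), 5(W), all W → L
n=12: reaches L-position 11 → W
n=13: reaches L-position 11 → W
n=14: reaches L-position 8 → W
n=15: only reaches 14(W), 13(W), 9(W), all W → L
n=16: reaches L-position 15 → W
n=17: reaches L-position 15 → W
n=18: only reaches 17(W), 16(W), 12(W), all W → L
n=19: reaches L-position 18 → W
n=20: reaches L-position 18 → W
n=21: reaches L-position 15 → W
n=22: only reaches 21(W), 20(W), 16(W), all W → L
n=23: reaches L-position 22 → W
n=24: reaches L-position 22 → W
n=25: only reaches 24(W), 23(W), 19(W), all W → L
n=26: reaches L-position 25 → W
n=27: reaches L-position 25 → W
n=28: reaches L-position 22 → W
n=29: only reaches 28(W), 27(W), 23(W), all W → L
n=30: reaches L-position 29 → W
n=31: reaches L-position 29 → W
n=32: only reaches 31(W), 30(W), 26(W), all W → L
n=33: reaches L-position 32 → W
n=34: reaches L-position 32 → W
n=35: reaches L-position 29 → W
n=36: only reaches 35(W), 34(W), 30(W), all W → L
n=37: reaches L-position 36 → W
n=38: reaches L-position 36 → W
n=39: only reaches 38(W), 37(W), 33(W), all W → L
n=40: reaches L-position 39 → W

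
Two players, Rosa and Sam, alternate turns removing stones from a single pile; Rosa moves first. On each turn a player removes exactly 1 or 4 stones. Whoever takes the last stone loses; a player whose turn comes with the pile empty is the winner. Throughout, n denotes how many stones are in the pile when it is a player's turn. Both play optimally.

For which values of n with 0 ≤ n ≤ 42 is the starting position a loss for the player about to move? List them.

1, 3, 6, 8, 11, 13, 16, 18, 21, 23, 26, 28, 31, 33, 36, 38, 41

Build the W/L table. Terminal = W. A non-terminal position is W if it has a move to some L; otherwise it is L.
n=0: no move; the opponent has just taken the last stone and therefore loses → W
n=1: only reaches 0(W), which is W → L
n=2: reaches L-position 1 → W
n=3: only reaches 2(W), which is W → L
n=4: reaches L-position 3 → W
n=5: reaches L-position 1 → W
n=6: only reaches 5(W), 2(W), all W → L
n=7: reaches L-position 6 → W
n=8: only reaches 7(W), 4(W), all W → L
n=9: reaches L-position 8 → W
n=10: reaches L-position 6 → W
n=11: only reaches 10(W), 7(W), all W → L
n=12: reaches L-position 11 → W
n=13: only reaches 12(W), 9(W), all W → L
n=14: reaches L-position 13 → W
n=15: reaches L-position 11 → W
n=16: only reaches 15(W), 12(W), all W → L
n=17: reaches L-position 16 → W
n=18: only reaches 17(W), 14(W), all W → L
n=19: reaches L-position 18 → W
n=20: reaches L-position 16 → W
n=21: only reaches 20(W), 17(W), all W → L
n=22: reaches L-position 21 → W
n=23: only reaches 22(W), 19(W), all W → L
n=24: reaches L-position 23 → W
n=25: reaches L-position 21 → W
n=26: only reaches 25(W), 22(W), all W → L
n=27: reaches L-position 26 → W
n=28: only reaches 27(W), 24(W), all W → L
n=29: reaches L-position 28 → W
n=30: reaches L-position 26 → W
n=31: only reaches 30(W), 27(W), all W → L
n=32: reaches L-position 31 → W
n=33: only reaches 32(W), 29(W), all W → L
n=34: reaches L-position 33 → W
n=35: reaches L-position 31 → W
n=36: only reaches 35(W), 32(W), all W → L
n=37: reaches L-position 36 → W
n=38: only reaches 37(W), 34(W), all W → L
n=39: reaches L-position 38 → W
n=40: reaches L-position 36 → W
n=41: only reaches 40(W), 37(W), all W → L
n=42: reaches L-position 41 → W
The losing starting values of n are exactly the entries labelled L in this table (17 of them).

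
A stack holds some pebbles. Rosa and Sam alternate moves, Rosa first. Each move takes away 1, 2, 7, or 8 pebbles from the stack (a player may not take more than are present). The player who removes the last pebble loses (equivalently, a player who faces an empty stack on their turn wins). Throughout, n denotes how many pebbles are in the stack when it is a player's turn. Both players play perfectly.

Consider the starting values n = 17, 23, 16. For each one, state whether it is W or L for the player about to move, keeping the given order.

17: W, 23: W, 16: L

Positions with no move are W. A position that does have a move is losing for the player to move precisely when every available move leads to a winning position for the opponent. Fill in the labels:
n=0: no move; the opponent has just taken the last pebble and therefore loses → W
n=1: →0(W) only, which is W, so L
n=2: →1(L), so W
n=3: →1(L), so W
n=4: →3(W), 2(W) — all W, so L
n=5: →4(L), so W
n=6: →4(L), so W
n=7: →6(W), 5(W), 0(W) — all W, so L
n=8: →7(L), so W
n=9: →7(L), so W
n=10: →9(W), 8(W), 3(W), 2(W) — all W, so L
n=11: →10(L), so W
n=12: →10(L), so W
n=13: →12(W), 11(W), 6(W), 5(W) — all W, so L
n=14: →13(L), so W
n=15: →13(L), so W
n=16: →15(W), 14(W), 9(W), 8(W) — all W, so L
n=17: →16(L), so W
n=18: →16(L), so W
n=19: →18(W), 17(W), 12(W), 11(W) — all W, so L
n=20: →19(L), so W
n=21: →19(L), so W
n=22: →21(W), 20(W), 15(W), 14(W) — all W, so L
n=23: →22(L), so W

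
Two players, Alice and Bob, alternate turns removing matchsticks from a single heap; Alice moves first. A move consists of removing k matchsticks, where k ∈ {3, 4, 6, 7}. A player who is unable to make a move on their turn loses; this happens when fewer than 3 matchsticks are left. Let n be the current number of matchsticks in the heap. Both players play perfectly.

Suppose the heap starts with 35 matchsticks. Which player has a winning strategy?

Alice wins.

Use the standard recursion: the mover loses at a terminal position; elsewhere, the mover wins exactly when some move hands the opponent an L position.
n=0: no move → L
n=1: no move → L
n=2: no move → L
n=3: →0(L), so W
n=4: →1(L), so W
n=5: →2(L), so W
n=6: →2(L), so W
n=7: →1(L), so W
n=8: →2(L), so W
n=9: →2(L), so W
n=10: →7(W), 6(W), 4(W), 3(W) — all W, so L
n=11: →8(W), 7(W), 5(W), 4(W) — all W, so L
n=12: →9(W), 8(W), 6(W), 5(W) — all W, so L
n=13: →10(L), so W
n=14: →11(L), so W
n=15: →12(L), so W
n=16: →12(L), so W
n=17: →11(L), so W
n=18: →12(L), so W
n=19: →12(L), so W
n=20: →17(W), 16(W), 14(W), 13(W) — all W, so L
n=21: →18(W), 17(W), 15(W), 14(W) — all W, so L
n=22: →19(W), 18(W), 16(W), 15(W) — all W, so L
n=23: →20(L), so W
n=24: →21(L), so W
n=25: →22(L), so W
n=26: →22(L), so W
n=27: →21(L), so W
n=28: →22(L), so W
n=29: →22(L), so W
n=30: →27(W), 26(W), 24(W), 23(W) — all W, so L
n=31: →28(W), 27(W), 25(W), 24(W) — all W, so L
n=32: →29(W), 28(W), 26(W), 25(W) — all W, so L
n=33: →30(L), so W
n=34: →31(L), so W
n=35: →32(L), so W
The starting position 35 is W: Alice should remove 3, leaving 32, handing over an L position.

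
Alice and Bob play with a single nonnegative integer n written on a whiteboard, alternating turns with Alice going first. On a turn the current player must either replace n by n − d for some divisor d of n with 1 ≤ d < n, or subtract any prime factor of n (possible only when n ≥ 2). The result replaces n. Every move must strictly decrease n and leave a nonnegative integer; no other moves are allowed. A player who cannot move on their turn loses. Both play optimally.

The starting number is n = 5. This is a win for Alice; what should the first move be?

Move to 0.

Build the W/L table. Terminal = L. A non-terminal position is W if it has a move to some L; otherwise it is L.
n=0: no move → L
n=1: no move → L
n=2: reaches L-position 0 → W
n=3: reaches L-position 0 → W
n=4: only reaches 2(W), 3(W), all W → L
n=5: reaches L-position 0 → W
From 5, the L positions reachable in one move are: 0, 4. Any move reaching one of these is winning.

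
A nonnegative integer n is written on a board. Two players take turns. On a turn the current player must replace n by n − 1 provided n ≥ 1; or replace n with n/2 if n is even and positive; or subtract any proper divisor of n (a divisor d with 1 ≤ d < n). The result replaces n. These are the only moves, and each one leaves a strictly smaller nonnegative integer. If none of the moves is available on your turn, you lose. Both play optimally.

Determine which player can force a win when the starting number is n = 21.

Compute win/loss labels from the base case upward. A position with no move is L. Any other position is W if it can reach an L in one move, else L.
n=0: no move → L
n=1: can move to 0, which is L ⇒ W
n=2: the only move is to 1(W), a W ⇒ L
n=3: can move to 2, which is L ⇒ W
n=4: can move to 2, which is L ⇒ W
n=5: the only move is to 4(W), a W ⇒ L
n=6: can move to 5, which is L ⇒ W
n=7: the only move is to 6(W), a W ⇒ L
n=8: can move to 7, which is L ⇒ W
n=9: moves to 6(W), 8(W); every one is W ⇒ L
n=10: can move to 5, which is L ⇒ W
n=11: the only move is to 10(W), a W ⇒ L
n=12: can move to 9, which is L ⇒ W
n=13: the only move is to 12(W), a W ⇒ L
n=14: can move to 7, which is L ⇒ W
n=15: moves to 10(W), 12(W), 14(W); every one is W ⇒ L
n=16: can move to 15, which is L ⇒ W
n=17: the only move is to 16(W), a W ⇒ L
n=18: can move to 9, which is L ⇒ W
n=19: the only move is to 18(W), a W ⇒ L
n=20: can move to 15, which is L ⇒ W
n=21: moves to 14(W), 18(W), 20(W); every one is W ⇒ L
Every move from 21 reaches a W position, so the mover loses.

The second player wins.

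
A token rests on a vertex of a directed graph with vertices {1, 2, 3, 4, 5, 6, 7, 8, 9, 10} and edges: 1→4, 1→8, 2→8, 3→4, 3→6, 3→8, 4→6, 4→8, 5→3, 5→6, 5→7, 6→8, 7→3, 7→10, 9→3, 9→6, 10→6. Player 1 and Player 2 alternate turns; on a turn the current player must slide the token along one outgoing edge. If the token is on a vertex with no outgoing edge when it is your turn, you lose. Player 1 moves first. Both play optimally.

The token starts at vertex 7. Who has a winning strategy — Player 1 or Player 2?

Player 1 wins.

Label each position W (a win for the player to move) or L (a loss). A position with no legal move is L; any other position is W exactly when some move reaches an L, and L when every move reaches a W.
Every edge goes from a vertex to one that appears earlier in the order 8, 6, 2, 4, 3, 10, 7, 9, 1, 5, so processing vertices in that order labels each vertex after all of its successors.
8: no outgoing edge → L
6: W (go to 8, an L position)
2: W (go to 8, an L position)
4: W (go to 8, an L position)
3: W (go to 8, an L position)
10: L (sole option 6(W) is W)
7: W (go to 10, an L position)
9: L (options 3(W), 6(W) are all W)
1: W (go to 8, an L position)
5: L (options 7(W), 3(W), 6(W) are all W)
The starting position 7 is W: Player 1 should move to 10, handing over an L position.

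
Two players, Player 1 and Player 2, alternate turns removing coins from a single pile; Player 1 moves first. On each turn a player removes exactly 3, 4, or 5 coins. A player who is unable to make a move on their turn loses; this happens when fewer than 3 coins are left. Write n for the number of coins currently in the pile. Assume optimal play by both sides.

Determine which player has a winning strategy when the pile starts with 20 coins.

Player 1 wins.

Label each position W (a win for the player to move) or L (a loss). A position with no legal move is L; any other position is W exactly when some move reaches an L, and L when every move reaches a W.
n=0: no move → L
n=1: no move → L
n=2: no move → L
n=3: reaches L-position 0 → W
n=4: reaches L-position 1 → W
n=5: reaches L-position 2 → W
n=6: reaches L-position 2 → W
n=7: reaches L-position 2 → W
n=8: only reaches 5(W), 4(W), 3(W), all W → L
n=9: only reaches 6(W), 5(W), 4(W), all W → L
n=10: only reaches 7(W), 6(W), 5(W), all W → L
n=11: reaches L-position 8 → W
n=12: reaches L-position 9 → W
n=13: reaches L-position 10 → W
n=14: reaches L-position 10 → W
n=15: reaches L-position 10 → W
n=16: only reaches 13(W), 12(W), 11(W), all W → L
n=17: only reaches 14(W), 13(W), 12(W), all W → L
n=18: only reaches 15(W), 14(W), 13(W), all W → L
n=19: reaches L-position 16 → W
n=20: reaches L-position 17 → W
From 20 Player 1 can remove 3, leaving 17, reaching an L position.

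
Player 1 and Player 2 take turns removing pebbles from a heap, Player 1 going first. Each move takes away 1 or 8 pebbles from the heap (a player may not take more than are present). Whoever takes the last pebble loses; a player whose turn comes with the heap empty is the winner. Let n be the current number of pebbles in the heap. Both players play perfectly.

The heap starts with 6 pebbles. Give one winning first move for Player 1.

Classify positions by backward induction: terminal positions (no move available) are W. From any other position, the mover wins iff some move reaches an L.
n=0: no move; the opponent has just taken the last pebble and therefore loses → W
n=1: only reaches 0(W), which is W → L
n=2: reaches L-position 1 → W
n=3: only reaches 2(W), which is W → L
n=4: reaches L-position 3 → W
n=5: only reaches 4(W), which is W → L
n=6: reaches L-position 5 → W
From 6, the L positions reachable in one move are: 5.

Remove 1, leaving 5.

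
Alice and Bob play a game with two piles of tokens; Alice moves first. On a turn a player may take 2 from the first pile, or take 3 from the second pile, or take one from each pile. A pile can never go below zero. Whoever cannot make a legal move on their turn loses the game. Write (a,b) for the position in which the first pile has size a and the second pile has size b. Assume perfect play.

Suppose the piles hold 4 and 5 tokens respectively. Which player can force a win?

Positions with no move are L. A position that does have a move is losing for the player to move precisely when every available move leads to a winning position for the opponent. Fill in the labels:
No move ever increases a pile, so every position that can arise here has a ≤ 4 and b ≤ 5; it is enough to label the cells with 0 ≤ a ≤ 4 and 0 ≤ b ≤ 5.
Every move lowers a or b (never raises either), so fill the grid row by row in increasing a, and left to right within a row: each cell's successors are then already labelled.
      b=0  b=1  b=2  b=3  b=4  b=5
a=0:    L    L    L    W    W    W
a=1:    L    W    W    W    L    L
a=2:    W    W    W    L    L    W
a=3:    W    L    L    L    W    W
a=4:    L    L    W    W    W    L
Cells with no legal move (terminal, hence L): (0,0), (0,1), (0,2), (1,0).
The remaining L cells, each justified by listing all of its moves:
(1,4): only reaches (1,1)(W), (0,3)(W), all W → L
(1,5): only reaches (1,2)(W), (0,4)(W), all W → L
(2,3): only reaches (0,3)(W), (2,0)(W), (1,2)(W), all W → L
(2,4): only reaches (0,4)(W), (2,1)(W), (1,3)(W), all W → L
(3,1): only reaches (1,1)(W), (2,0)(W), all W → L
(3,2): only reaches (1,2)(W), (2,1)(W), all W → L
(3,3): only reaches (1,3)(W), (3,0)(W), (2,2)(W), all W → L
(4,0): only reaches (2,0)(W), which is W → L
(4,1): only reaches (2,1)(W), (3,0)(W), all W → L
(4,5): only reaches (2,5)(W), (4,2)(W), (3,4)(W), all W → L
Every other cell has at least one move into one of the L cells above, so it is W.
The starting position (4,5) is L: whatever Alice does, the opponent receives a W position.

Bob wins.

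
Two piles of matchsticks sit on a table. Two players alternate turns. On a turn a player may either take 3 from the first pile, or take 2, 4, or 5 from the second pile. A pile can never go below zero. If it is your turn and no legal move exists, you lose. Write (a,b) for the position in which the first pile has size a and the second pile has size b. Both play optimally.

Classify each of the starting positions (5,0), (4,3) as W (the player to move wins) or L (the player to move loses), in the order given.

Work bottom-up. With no move the player to move loses. Otherwise the position is W if at least one move leads to an L position for the opponent, and L if every move leads to a W.
No move ever increases a pile, so every position that can arise here has a ≤ 5 and b ≤ 3; it is enough to label the cells with 0 ≤ a ≤ 5 and 0 ≤ b ≤ 3.
Every move lowers a or b (never raises either), so fill the grid row by row in increasing a, and left to right within a row: each cell's successors are then already labelled.
      b=0  b=1  b=2  b=3
a=0:    L    L    W    W
a=1:    L    L    W    W
a=2:    L    L    W    W
a=3:    W    W    L    L
a=4:    W    W    L    L
a=5:    W    W    L    L
Cells with no legal move (terminal, hence L): (0,0), (0,1), (1,0), (1,1), (2,0), (2,1).
The remaining L cells, each justified by listing all of its moves:
(3,2): moves to (0,2)(W), (3,0)(W); every one is W ⇒ L
(3,3): moves to (0,3)(W), (3,1)(W); every one is W ⇒ L
(4,2): moves to (1,2)(W), (4,0)(W); every one is W ⇒ L
(4,3): moves to (1,3)(W), (4,1)(W); every one is W ⇒ L
(5,2): moves to (2,2)(W), (5,0)(W); every one is W ⇒ L
(5,3): moves to (2,3)(W), (5,1)(W); every one is W ⇒ L
Every other cell has at least one move into one of the L cells above, so it is W.
(5,0): the move to (2,0) reaches an L cell, so W
(4,3): one of the L cells justified above, so L

(5,0): W, (4,3): L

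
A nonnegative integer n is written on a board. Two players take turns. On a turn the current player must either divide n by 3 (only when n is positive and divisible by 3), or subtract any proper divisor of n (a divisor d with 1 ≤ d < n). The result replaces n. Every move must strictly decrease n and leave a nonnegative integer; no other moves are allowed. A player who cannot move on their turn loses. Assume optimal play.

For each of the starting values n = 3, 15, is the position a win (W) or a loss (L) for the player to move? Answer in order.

Classify positions by backward induction: terminal positions (no move available) are L. From any other position, the mover wins iff some move reaches an L.
n=0: no move → L
n=1: no move → L
n=2: can move to 1, which is L ⇒ W
n=3: can move to 1, which is L ⇒ W
n=4: moves to 2(W), 3(W); every one is W ⇒ L
n=5: can move to 4, which is L ⇒ W
n=6: can move to 4, which is L ⇒ W
n=7: the only move is to 6(W), a W ⇒ L
n=8: can move to 4, which is L ⇒ W
n=9: moves to 3(W), 6(W), 8(W); every one is W ⇒ L
n=10: can move to 9, which is L ⇒ W
n=11: the only move is to 10(W), a W ⇒ L
n=12: can move to 4, which is L ⇒ W
n=13: the only move is to 12(W), a W ⇒ L
n=14: can move to 7, which is L ⇒ W
n=15: moves to 5(W), 10(W), 12(W), 14(W); every one is W ⇒ L

3: W, 15: L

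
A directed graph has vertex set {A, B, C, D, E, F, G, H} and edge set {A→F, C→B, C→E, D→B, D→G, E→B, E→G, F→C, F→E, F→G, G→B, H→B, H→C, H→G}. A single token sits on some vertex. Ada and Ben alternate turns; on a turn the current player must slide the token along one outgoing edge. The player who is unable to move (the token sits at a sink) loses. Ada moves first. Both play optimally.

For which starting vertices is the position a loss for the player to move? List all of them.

B, F

Classify positions by backward induction: terminal positions (no move available) are L. From any other position, the mover wins iff some move reaches an L.
Every edge goes from a vertex to one that appears earlier in the order B, G, E, C, F, H, D, A, so processing vertices in that order labels each vertex after all of its successors.
B: no outgoing edge → L
G: can move to B, which is L ⇒ W
E: can move to B, which is L ⇒ W
C: can move to B, which is L ⇒ W
F: moves to C(W), E(W), G(W); every one is W ⇒ L
H: can move to B, which is L ⇒ W
D: can move to B, which is L ⇒ W
A: can move to F, which is L ⇒ W
The losing starting vertices are exactly the entries labelled L in this table (2 of them).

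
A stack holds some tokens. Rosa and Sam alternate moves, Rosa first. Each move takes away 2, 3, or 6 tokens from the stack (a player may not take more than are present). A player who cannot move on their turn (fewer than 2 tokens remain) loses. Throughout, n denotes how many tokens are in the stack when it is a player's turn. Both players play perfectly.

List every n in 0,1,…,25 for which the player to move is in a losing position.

0, 1, 5, 9, 10, 14, 18, 19, 23

Classify positions by backward induction: terminal positions (no move available) are L. From any other position, the mover wins iff some move reaches an L.
n=0: no move → L
n=1: no move → L
n=2: can move to 0, which is L ⇒ W
n=3: can move to 1, which is L ⇒ W
n=4: can move to 1, which is L ⇒ W
n=5: moves to 3(W), 2(W); every one is W ⇒ L
n=6: can move to 0, which is L ⇒ W
n=7: can move to 5, which is L ⇒ W
n=8: can move to 5, which is L ⇒ W
n=9: moves to 7(W), 6(W), 3(W); every one is W ⇒ L
n=10: moves to 8(W), 7(W), 4(W); every one is W ⇒ L
n=11: can move to 9, which is L ⇒ W
n=12: can move to 10, which is L ⇒ W
n=13: can move to 10, which is L ⇒ W
n=14: moves to 12(W), 11(W), 8(W); every one is W ⇒ L
n=15: can move to 9, which is L ⇒ W
n=16: can move to 14, which is L ⇒ W
n=17: can move to 14, which is L ⇒ W
n=18: moves to 16(W), 15(W), 12(W); every one is W ⇒ L
n=19: moves to 17(W), 16(W), 13(W); every one is W ⇒ L
n=20: can move to 18, which is L ⇒ W
n=21: can move to 19, which is L ⇒ W
n=22: can move to 19, which is L ⇒ W
n=23: moves to 21(W), 20(W), 17(W); every one is W ⇒ L
n=24: can move to 18, which is L ⇒ W
n=25: can move to 23, which is L ⇒ W
The losing starting values of n are exactly the entries labelled L in this table (9 of them).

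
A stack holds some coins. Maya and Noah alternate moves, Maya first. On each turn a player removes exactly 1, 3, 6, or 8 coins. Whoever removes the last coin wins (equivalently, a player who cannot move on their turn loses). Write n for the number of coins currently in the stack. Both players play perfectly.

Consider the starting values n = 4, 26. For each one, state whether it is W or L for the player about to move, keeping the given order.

Use the standard recursion: the mover loses at a terminal position; elsewhere, the mover wins exactly when some move hands the opponent an L position.
n=0: no move → L
n=1: W (go to 0, an L position)
n=2: L (sole option 1(W) is W)
n=3: W (go to 2, an L position)
n=4: L (options 3(W), 1(W) are all W)
n=5: W (go to 4, an L position)
n=6: W (go to 0, an L position)
n=7: W (go to 4, an L position)
n=8: W (go to 2, an L position)
n=9: L (options 8(W), 6(W), 3(W), 1(W) are all W)
n=10: W (go to 9, an L position)
n=11: L (options 10(W), 8(W), 5(W), 3(W) are all W)
n=12: W (go to 11, an L position)
n=13: L (options 12(W), 10(W), 7(W), 5(W) are all W)
n=14: W (go to 13, an L position)
n=15: W (go to 9, an L position)
n=16: W (go to 13, an L position)
n=17: W (go to 11, an L position)
n=18: L (options 17(W), 15(W), 12(W), 10(W) are all W)
n=19: W (go to 18, an L position)
n=20: L (options 19(W), 17(W), 14(W), 12(W) are all W)
n=21: W (go to 20, an L position)
n=22: L (options 21(W), 19(W), 16(W), 14(W) are all W)
n=23: W (go to 22, an L position)
n=24: W (go to 18, an L position)
n=25: W (go to 22, an L position)
n=26: W (go to 20, an L position)

4: L, 26: W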